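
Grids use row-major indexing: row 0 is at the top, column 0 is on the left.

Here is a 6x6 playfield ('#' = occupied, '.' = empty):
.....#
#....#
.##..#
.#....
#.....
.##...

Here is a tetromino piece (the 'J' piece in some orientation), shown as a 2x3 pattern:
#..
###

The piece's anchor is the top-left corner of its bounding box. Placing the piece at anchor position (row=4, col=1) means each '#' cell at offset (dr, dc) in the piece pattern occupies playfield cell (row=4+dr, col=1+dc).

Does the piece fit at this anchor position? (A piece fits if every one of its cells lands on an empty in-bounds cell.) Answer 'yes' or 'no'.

Check each piece cell at anchor (4, 1):
  offset (0,0) -> (4,1): empty -> OK
  offset (1,0) -> (5,1): occupied ('#') -> FAIL
  offset (1,1) -> (5,2): occupied ('#') -> FAIL
  offset (1,2) -> (5,3): empty -> OK
All cells valid: no

Answer: no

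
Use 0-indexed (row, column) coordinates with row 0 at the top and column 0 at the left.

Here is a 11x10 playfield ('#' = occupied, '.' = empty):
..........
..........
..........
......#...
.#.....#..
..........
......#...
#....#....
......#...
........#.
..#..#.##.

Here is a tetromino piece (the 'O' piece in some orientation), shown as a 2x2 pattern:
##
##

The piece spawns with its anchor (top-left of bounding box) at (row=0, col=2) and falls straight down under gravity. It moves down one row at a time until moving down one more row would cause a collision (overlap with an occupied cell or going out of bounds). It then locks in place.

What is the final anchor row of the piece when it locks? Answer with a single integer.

Answer: 8

Derivation:
Spawn at (row=0, col=2). Try each row:
  row 0: fits
  row 1: fits
  row 2: fits
  row 3: fits
  row 4: fits
  row 5: fits
  row 6: fits
  row 7: fits
  row 8: fits
  row 9: blocked -> lock at row 8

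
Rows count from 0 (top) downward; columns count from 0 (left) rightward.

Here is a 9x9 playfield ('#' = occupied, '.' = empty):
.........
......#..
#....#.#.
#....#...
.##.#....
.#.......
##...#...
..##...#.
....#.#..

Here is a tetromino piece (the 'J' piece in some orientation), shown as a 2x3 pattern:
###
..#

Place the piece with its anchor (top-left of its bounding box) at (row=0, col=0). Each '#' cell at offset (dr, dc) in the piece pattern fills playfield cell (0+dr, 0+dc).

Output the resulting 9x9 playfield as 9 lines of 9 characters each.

Fill (0+0,0+0) = (0,0)
Fill (0+0,0+1) = (0,1)
Fill (0+0,0+2) = (0,2)
Fill (0+1,0+2) = (1,2)

Answer: ###......
..#...#..
#....#.#.
#....#...
.##.#....
.#.......
##...#...
..##...#.
....#.#..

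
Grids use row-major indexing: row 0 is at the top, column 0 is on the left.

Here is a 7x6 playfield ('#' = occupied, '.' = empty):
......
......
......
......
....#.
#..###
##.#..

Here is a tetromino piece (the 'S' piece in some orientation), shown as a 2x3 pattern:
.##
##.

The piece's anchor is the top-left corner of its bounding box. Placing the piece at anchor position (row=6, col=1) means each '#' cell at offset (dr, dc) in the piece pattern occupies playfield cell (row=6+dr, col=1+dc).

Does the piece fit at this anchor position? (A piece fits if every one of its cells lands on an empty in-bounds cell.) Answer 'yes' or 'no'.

Check each piece cell at anchor (6, 1):
  offset (0,1) -> (6,2): empty -> OK
  offset (0,2) -> (6,3): occupied ('#') -> FAIL
  offset (1,0) -> (7,1): out of bounds -> FAIL
  offset (1,1) -> (7,2): out of bounds -> FAIL
All cells valid: no

Answer: no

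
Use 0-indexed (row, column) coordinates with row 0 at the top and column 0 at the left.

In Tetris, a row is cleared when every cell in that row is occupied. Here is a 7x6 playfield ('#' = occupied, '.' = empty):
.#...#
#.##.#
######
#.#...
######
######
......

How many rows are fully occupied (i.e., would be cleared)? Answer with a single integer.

Answer: 3

Derivation:
Check each row:
  row 0: 4 empty cells -> not full
  row 1: 2 empty cells -> not full
  row 2: 0 empty cells -> FULL (clear)
  row 3: 4 empty cells -> not full
  row 4: 0 empty cells -> FULL (clear)
  row 5: 0 empty cells -> FULL (clear)
  row 6: 6 empty cells -> not full
Total rows cleared: 3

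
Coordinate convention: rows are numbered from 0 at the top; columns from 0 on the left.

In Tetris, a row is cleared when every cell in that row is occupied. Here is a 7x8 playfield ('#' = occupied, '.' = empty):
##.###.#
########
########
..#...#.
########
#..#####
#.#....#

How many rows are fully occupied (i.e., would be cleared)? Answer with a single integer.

Check each row:
  row 0: 2 empty cells -> not full
  row 1: 0 empty cells -> FULL (clear)
  row 2: 0 empty cells -> FULL (clear)
  row 3: 6 empty cells -> not full
  row 4: 0 empty cells -> FULL (clear)
  row 5: 2 empty cells -> not full
  row 6: 5 empty cells -> not full
Total rows cleared: 3

Answer: 3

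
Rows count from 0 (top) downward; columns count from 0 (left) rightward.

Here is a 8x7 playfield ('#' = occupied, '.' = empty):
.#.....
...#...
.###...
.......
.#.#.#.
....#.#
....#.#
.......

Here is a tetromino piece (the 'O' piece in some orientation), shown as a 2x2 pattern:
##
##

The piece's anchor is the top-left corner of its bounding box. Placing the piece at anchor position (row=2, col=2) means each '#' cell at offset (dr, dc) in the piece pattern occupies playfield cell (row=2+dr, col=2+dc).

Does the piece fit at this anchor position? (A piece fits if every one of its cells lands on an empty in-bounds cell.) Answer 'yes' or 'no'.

Answer: no

Derivation:
Check each piece cell at anchor (2, 2):
  offset (0,0) -> (2,2): occupied ('#') -> FAIL
  offset (0,1) -> (2,3): occupied ('#') -> FAIL
  offset (1,0) -> (3,2): empty -> OK
  offset (1,1) -> (3,3): empty -> OK
All cells valid: no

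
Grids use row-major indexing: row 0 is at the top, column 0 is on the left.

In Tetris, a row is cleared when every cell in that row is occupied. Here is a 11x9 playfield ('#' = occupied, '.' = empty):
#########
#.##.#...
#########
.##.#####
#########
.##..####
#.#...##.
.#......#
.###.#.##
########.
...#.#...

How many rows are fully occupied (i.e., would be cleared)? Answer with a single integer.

Check each row:
  row 0: 0 empty cells -> FULL (clear)
  row 1: 5 empty cells -> not full
  row 2: 0 empty cells -> FULL (clear)
  row 3: 2 empty cells -> not full
  row 4: 0 empty cells -> FULL (clear)
  row 5: 3 empty cells -> not full
  row 6: 5 empty cells -> not full
  row 7: 7 empty cells -> not full
  row 8: 3 empty cells -> not full
  row 9: 1 empty cell -> not full
  row 10: 7 empty cells -> not full
Total rows cleared: 3

Answer: 3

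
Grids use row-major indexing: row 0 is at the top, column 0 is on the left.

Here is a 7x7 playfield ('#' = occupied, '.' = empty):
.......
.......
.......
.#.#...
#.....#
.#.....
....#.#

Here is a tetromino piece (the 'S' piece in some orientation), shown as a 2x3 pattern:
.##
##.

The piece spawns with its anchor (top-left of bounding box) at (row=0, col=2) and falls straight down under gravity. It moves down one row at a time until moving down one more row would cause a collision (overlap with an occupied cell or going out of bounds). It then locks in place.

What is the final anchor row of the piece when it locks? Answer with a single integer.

Spawn at (row=0, col=2). Try each row:
  row 0: fits
  row 1: fits
  row 2: blocked -> lock at row 1

Answer: 1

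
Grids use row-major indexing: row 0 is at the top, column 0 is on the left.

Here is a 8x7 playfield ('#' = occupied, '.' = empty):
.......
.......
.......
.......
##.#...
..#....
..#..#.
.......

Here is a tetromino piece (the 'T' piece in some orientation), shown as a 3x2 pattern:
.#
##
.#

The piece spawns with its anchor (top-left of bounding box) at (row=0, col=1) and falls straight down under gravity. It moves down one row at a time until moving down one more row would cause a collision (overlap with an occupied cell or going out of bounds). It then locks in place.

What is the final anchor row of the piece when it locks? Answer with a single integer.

Answer: 2

Derivation:
Spawn at (row=0, col=1). Try each row:
  row 0: fits
  row 1: fits
  row 2: fits
  row 3: blocked -> lock at row 2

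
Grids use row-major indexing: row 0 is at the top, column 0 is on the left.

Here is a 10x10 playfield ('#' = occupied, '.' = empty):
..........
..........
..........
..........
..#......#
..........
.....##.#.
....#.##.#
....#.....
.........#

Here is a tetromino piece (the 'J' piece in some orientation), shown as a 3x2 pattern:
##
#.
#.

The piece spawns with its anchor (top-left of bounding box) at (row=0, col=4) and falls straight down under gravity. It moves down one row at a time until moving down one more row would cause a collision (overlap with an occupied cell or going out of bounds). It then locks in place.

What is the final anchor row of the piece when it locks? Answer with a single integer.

Answer: 4

Derivation:
Spawn at (row=0, col=4). Try each row:
  row 0: fits
  row 1: fits
  row 2: fits
  row 3: fits
  row 4: fits
  row 5: blocked -> lock at row 4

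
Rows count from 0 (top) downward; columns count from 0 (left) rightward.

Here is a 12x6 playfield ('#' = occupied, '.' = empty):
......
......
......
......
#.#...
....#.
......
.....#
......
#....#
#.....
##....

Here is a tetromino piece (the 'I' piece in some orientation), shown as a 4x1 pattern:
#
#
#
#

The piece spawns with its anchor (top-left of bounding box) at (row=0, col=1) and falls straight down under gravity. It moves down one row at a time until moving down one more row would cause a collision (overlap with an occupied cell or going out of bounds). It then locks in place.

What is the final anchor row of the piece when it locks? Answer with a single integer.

Answer: 7

Derivation:
Spawn at (row=0, col=1). Try each row:
  row 0: fits
  row 1: fits
  row 2: fits
  row 3: fits
  row 4: fits
  row 5: fits
  row 6: fits
  row 7: fits
  row 8: blocked -> lock at row 7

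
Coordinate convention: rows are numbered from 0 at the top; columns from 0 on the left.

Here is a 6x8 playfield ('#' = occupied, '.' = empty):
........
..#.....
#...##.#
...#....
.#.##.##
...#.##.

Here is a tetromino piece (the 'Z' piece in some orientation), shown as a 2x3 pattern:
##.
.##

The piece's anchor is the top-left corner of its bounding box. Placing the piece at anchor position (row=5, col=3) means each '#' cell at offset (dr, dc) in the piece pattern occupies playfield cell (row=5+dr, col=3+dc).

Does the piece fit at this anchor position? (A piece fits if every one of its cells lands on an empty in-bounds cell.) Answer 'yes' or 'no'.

Answer: no

Derivation:
Check each piece cell at anchor (5, 3):
  offset (0,0) -> (5,3): occupied ('#') -> FAIL
  offset (0,1) -> (5,4): empty -> OK
  offset (1,1) -> (6,4): out of bounds -> FAIL
  offset (1,2) -> (6,5): out of bounds -> FAIL
All cells valid: no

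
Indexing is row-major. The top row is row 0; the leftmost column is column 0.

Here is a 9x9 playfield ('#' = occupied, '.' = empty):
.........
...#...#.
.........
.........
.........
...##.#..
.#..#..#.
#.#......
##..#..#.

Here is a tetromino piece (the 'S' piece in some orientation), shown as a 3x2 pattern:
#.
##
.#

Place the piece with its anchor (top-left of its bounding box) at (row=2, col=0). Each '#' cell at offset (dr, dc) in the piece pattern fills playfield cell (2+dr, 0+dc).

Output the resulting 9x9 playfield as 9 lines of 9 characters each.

Answer: .........
...#...#.
#........
##.......
.#.......
...##.#..
.#..#..#.
#.#......
##..#..#.

Derivation:
Fill (2+0,0+0) = (2,0)
Fill (2+1,0+0) = (3,0)
Fill (2+1,0+1) = (3,1)
Fill (2+2,0+1) = (4,1)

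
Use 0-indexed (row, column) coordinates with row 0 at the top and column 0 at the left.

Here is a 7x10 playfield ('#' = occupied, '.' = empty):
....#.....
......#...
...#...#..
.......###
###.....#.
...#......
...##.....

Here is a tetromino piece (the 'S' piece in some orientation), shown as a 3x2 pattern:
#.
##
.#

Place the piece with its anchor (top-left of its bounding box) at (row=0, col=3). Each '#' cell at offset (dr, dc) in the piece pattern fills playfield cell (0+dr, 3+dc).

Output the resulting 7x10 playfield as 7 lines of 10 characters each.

Answer: ...##.....
...##.#...
...##..#..
.......###
###.....#.
...#......
...##.....

Derivation:
Fill (0+0,3+0) = (0,3)
Fill (0+1,3+0) = (1,3)
Fill (0+1,3+1) = (1,4)
Fill (0+2,3+1) = (2,4)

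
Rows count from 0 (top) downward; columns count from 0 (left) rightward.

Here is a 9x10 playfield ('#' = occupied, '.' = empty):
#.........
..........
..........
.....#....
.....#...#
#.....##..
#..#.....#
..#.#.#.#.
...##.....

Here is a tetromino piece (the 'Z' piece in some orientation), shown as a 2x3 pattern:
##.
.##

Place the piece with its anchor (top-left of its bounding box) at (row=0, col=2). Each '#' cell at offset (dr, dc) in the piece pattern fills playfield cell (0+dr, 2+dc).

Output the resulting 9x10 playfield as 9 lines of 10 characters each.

Fill (0+0,2+0) = (0,2)
Fill (0+0,2+1) = (0,3)
Fill (0+1,2+1) = (1,3)
Fill (0+1,2+2) = (1,4)

Answer: #.##......
...##.....
..........
.....#....
.....#...#
#.....##..
#..#.....#
..#.#.#.#.
...##.....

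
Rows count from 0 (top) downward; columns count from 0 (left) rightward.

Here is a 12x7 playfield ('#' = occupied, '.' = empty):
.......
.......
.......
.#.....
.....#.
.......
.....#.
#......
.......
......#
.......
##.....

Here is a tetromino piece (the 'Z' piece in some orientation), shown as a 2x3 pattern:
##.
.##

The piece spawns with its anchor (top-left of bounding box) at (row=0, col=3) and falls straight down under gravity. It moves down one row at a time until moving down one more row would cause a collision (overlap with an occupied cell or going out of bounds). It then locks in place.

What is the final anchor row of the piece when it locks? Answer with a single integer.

Spawn at (row=0, col=3). Try each row:
  row 0: fits
  row 1: fits
  row 2: fits
  row 3: blocked -> lock at row 2

Answer: 2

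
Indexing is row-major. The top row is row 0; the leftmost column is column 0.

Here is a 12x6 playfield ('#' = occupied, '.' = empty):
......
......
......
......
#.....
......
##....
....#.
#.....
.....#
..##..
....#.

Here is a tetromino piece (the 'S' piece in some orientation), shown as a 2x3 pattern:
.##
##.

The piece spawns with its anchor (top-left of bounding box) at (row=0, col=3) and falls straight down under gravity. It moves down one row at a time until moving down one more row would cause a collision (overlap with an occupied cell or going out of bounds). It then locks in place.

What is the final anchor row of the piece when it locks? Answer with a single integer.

Answer: 5

Derivation:
Spawn at (row=0, col=3). Try each row:
  row 0: fits
  row 1: fits
  row 2: fits
  row 3: fits
  row 4: fits
  row 5: fits
  row 6: blocked -> lock at row 5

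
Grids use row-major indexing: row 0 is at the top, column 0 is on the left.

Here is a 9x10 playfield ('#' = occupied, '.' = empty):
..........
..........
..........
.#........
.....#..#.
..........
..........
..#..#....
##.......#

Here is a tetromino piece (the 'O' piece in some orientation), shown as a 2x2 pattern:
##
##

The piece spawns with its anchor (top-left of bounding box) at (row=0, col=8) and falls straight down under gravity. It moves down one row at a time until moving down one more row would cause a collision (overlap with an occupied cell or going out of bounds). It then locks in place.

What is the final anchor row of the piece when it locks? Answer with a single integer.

Answer: 2

Derivation:
Spawn at (row=0, col=8). Try each row:
  row 0: fits
  row 1: fits
  row 2: fits
  row 3: blocked -> lock at row 2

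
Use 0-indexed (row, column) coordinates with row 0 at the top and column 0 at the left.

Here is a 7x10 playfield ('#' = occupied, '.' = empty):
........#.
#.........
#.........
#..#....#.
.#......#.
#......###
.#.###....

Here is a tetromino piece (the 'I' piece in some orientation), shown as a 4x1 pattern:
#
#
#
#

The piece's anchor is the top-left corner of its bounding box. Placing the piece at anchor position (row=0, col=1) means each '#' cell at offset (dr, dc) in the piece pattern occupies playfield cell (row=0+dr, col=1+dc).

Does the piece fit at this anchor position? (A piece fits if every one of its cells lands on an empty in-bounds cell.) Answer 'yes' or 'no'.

Answer: yes

Derivation:
Check each piece cell at anchor (0, 1):
  offset (0,0) -> (0,1): empty -> OK
  offset (1,0) -> (1,1): empty -> OK
  offset (2,0) -> (2,1): empty -> OK
  offset (3,0) -> (3,1): empty -> OK
All cells valid: yes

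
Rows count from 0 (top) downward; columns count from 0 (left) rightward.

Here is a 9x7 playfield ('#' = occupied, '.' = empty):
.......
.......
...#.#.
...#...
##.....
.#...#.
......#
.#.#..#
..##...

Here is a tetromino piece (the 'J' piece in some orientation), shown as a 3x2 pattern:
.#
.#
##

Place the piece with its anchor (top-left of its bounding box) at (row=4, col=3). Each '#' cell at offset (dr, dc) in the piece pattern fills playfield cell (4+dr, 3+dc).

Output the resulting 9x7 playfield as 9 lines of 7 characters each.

Fill (4+0,3+1) = (4,4)
Fill (4+1,3+1) = (5,4)
Fill (4+2,3+0) = (6,3)
Fill (4+2,3+1) = (6,4)

Answer: .......
.......
...#.#.
...#...
##..#..
.#..##.
...##.#
.#.#..#
..##...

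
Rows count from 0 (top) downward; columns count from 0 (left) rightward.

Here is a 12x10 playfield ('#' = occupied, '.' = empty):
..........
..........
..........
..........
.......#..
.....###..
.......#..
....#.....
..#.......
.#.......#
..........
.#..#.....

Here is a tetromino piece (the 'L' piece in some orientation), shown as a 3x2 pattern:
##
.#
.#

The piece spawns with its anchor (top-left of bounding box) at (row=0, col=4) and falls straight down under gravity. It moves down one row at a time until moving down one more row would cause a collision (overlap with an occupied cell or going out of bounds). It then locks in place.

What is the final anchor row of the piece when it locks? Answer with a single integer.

Spawn at (row=0, col=4). Try each row:
  row 0: fits
  row 1: fits
  row 2: fits
  row 3: blocked -> lock at row 2

Answer: 2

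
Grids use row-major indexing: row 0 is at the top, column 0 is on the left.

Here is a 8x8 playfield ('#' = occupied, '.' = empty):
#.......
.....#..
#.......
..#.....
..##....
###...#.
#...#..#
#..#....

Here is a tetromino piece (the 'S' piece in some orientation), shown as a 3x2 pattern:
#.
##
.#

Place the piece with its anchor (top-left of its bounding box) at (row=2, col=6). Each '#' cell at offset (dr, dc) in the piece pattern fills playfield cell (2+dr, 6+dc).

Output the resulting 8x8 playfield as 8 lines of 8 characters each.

Answer: #.......
.....#..
#.....#.
..#...##
..##...#
###...#.
#...#..#
#..#....

Derivation:
Fill (2+0,6+0) = (2,6)
Fill (2+1,6+0) = (3,6)
Fill (2+1,6+1) = (3,7)
Fill (2+2,6+1) = (4,7)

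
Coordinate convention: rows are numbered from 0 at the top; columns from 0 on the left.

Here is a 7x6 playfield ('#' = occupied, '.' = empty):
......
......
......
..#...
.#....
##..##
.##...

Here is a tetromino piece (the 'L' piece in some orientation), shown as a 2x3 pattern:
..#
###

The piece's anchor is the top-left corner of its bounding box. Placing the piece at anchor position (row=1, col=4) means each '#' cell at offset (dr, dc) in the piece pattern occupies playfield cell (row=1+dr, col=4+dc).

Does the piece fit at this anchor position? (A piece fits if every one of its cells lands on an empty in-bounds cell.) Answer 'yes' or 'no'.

Check each piece cell at anchor (1, 4):
  offset (0,2) -> (1,6): out of bounds -> FAIL
  offset (1,0) -> (2,4): empty -> OK
  offset (1,1) -> (2,5): empty -> OK
  offset (1,2) -> (2,6): out of bounds -> FAIL
All cells valid: no

Answer: no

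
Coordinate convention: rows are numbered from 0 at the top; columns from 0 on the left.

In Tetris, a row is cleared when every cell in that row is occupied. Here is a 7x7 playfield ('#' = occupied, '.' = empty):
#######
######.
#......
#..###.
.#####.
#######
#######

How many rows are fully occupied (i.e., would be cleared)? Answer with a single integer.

Answer: 3

Derivation:
Check each row:
  row 0: 0 empty cells -> FULL (clear)
  row 1: 1 empty cell -> not full
  row 2: 6 empty cells -> not full
  row 3: 3 empty cells -> not full
  row 4: 2 empty cells -> not full
  row 5: 0 empty cells -> FULL (clear)
  row 6: 0 empty cells -> FULL (clear)
Total rows cleared: 3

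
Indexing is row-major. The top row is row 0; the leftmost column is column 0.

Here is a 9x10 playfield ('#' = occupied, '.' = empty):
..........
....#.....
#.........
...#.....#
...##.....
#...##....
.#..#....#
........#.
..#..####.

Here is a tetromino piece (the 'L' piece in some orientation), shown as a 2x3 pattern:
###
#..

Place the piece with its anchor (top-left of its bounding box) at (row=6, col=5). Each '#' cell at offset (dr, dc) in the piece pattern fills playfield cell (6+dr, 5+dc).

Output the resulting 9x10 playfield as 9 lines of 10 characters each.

Fill (6+0,5+0) = (6,5)
Fill (6+0,5+1) = (6,6)
Fill (6+0,5+2) = (6,7)
Fill (6+1,5+0) = (7,5)

Answer: ..........
....#.....
#.........
...#.....#
...##.....
#...##....
.#..####.#
.....#..#.
..#..####.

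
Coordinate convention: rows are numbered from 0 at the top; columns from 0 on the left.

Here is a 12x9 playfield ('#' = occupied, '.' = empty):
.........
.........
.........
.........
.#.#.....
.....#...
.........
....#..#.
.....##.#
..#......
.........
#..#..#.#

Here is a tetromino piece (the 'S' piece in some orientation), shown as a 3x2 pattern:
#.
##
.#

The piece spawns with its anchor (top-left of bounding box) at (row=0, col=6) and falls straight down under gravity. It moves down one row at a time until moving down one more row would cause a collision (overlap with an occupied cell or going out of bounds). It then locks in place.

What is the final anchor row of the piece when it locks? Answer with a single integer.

Answer: 4

Derivation:
Spawn at (row=0, col=6). Try each row:
  row 0: fits
  row 1: fits
  row 2: fits
  row 3: fits
  row 4: fits
  row 5: blocked -> lock at row 4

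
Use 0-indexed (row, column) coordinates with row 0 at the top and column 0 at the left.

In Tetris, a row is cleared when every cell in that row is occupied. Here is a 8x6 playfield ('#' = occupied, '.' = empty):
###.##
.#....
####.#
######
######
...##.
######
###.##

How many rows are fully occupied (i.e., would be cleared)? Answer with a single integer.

Check each row:
  row 0: 1 empty cell -> not full
  row 1: 5 empty cells -> not full
  row 2: 1 empty cell -> not full
  row 3: 0 empty cells -> FULL (clear)
  row 4: 0 empty cells -> FULL (clear)
  row 5: 4 empty cells -> not full
  row 6: 0 empty cells -> FULL (clear)
  row 7: 1 empty cell -> not full
Total rows cleared: 3

Answer: 3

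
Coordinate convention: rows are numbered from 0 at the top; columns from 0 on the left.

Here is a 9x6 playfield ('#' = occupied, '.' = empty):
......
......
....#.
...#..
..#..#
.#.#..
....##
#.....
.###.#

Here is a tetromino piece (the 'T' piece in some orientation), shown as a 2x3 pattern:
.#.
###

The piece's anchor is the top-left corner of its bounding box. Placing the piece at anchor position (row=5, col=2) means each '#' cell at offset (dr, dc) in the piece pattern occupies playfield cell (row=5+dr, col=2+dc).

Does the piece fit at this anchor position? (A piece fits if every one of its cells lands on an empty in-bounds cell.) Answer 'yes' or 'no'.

Check each piece cell at anchor (5, 2):
  offset (0,1) -> (5,3): occupied ('#') -> FAIL
  offset (1,0) -> (6,2): empty -> OK
  offset (1,1) -> (6,3): empty -> OK
  offset (1,2) -> (6,4): occupied ('#') -> FAIL
All cells valid: no

Answer: no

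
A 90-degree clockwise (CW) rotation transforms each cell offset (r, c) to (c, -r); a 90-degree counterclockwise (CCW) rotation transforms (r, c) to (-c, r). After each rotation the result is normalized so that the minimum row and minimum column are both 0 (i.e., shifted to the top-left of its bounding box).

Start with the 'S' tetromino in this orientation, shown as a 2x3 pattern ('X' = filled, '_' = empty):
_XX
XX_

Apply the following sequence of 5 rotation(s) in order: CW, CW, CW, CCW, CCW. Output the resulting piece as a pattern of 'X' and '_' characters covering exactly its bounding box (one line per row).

Answer: X_
XX
_X

Derivation:
Start:
_XX
XX_
After rotation 1 (CW):
X_
XX
_X
After rotation 2 (CW):
_XX
XX_
After rotation 3 (CW):
X_
XX
_X
After rotation 4 (CCW):
_XX
XX_
After rotation 5 (CCW):
X_
XX
_X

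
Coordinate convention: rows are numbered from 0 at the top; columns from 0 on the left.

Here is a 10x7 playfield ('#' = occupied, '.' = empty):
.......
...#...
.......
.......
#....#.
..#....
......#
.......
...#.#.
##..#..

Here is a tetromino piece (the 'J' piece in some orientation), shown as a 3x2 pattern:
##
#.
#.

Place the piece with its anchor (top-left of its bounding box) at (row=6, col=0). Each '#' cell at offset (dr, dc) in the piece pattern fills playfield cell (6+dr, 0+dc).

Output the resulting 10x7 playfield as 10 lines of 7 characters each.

Answer: .......
...#...
.......
.......
#....#.
..#....
##....#
#......
#..#.#.
##..#..

Derivation:
Fill (6+0,0+0) = (6,0)
Fill (6+0,0+1) = (6,1)
Fill (6+1,0+0) = (7,0)
Fill (6+2,0+0) = (8,0)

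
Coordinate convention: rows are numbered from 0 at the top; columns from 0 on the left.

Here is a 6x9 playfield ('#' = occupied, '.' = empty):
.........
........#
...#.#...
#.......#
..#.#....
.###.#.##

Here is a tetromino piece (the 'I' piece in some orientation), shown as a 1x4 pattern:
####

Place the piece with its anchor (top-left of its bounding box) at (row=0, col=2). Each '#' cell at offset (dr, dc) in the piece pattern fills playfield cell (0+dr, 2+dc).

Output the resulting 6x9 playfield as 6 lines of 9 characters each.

Fill (0+0,2+0) = (0,2)
Fill (0+0,2+1) = (0,3)
Fill (0+0,2+2) = (0,4)
Fill (0+0,2+3) = (0,5)

Answer: ..####...
........#
...#.#...
#.......#
..#.#....
.###.#.##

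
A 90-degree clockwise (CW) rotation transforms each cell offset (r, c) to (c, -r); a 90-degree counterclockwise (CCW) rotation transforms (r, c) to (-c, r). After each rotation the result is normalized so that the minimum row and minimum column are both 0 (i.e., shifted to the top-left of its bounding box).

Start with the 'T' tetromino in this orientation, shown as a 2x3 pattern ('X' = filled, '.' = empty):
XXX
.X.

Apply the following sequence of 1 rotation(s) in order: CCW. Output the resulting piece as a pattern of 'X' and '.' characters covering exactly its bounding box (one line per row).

Start:
XXX
.X.
After rotation 1 (CCW):
X.
XX
X.

Answer: X.
XX
X.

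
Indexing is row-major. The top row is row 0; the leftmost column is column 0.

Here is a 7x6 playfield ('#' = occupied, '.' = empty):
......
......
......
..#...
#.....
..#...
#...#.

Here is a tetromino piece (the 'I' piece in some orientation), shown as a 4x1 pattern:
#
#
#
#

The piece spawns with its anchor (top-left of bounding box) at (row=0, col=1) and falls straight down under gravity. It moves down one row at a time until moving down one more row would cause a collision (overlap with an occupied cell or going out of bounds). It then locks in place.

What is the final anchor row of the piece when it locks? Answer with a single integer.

Answer: 3

Derivation:
Spawn at (row=0, col=1). Try each row:
  row 0: fits
  row 1: fits
  row 2: fits
  row 3: fits
  row 4: blocked -> lock at row 3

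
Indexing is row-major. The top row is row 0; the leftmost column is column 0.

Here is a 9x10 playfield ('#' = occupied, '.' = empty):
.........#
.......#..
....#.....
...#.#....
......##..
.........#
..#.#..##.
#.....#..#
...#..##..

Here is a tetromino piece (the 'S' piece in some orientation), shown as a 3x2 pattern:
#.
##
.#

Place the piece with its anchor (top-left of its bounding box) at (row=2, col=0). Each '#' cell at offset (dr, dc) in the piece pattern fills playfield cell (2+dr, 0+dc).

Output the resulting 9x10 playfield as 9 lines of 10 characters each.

Answer: .........#
.......#..
#...#.....
##.#.#....
.#....##..
.........#
..#.#..##.
#.....#..#
...#..##..

Derivation:
Fill (2+0,0+0) = (2,0)
Fill (2+1,0+0) = (3,0)
Fill (2+1,0+1) = (3,1)
Fill (2+2,0+1) = (4,1)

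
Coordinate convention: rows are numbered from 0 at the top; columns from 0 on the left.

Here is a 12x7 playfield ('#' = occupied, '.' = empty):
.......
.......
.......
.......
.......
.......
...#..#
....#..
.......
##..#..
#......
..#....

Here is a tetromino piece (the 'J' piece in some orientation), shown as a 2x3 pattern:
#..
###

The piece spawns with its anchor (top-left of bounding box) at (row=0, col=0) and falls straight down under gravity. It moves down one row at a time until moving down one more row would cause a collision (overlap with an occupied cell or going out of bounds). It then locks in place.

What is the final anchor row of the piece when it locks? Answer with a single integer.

Answer: 7

Derivation:
Spawn at (row=0, col=0). Try each row:
  row 0: fits
  row 1: fits
  row 2: fits
  row 3: fits
  row 4: fits
  row 5: fits
  row 6: fits
  row 7: fits
  row 8: blocked -> lock at row 7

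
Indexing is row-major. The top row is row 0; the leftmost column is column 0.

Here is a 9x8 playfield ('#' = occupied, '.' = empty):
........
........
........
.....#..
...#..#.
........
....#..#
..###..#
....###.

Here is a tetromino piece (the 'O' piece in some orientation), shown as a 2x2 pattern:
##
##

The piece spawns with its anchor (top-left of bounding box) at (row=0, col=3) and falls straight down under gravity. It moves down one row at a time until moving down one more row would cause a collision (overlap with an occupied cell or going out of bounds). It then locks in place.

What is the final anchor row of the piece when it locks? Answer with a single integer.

Spawn at (row=0, col=3). Try each row:
  row 0: fits
  row 1: fits
  row 2: fits
  row 3: blocked -> lock at row 2

Answer: 2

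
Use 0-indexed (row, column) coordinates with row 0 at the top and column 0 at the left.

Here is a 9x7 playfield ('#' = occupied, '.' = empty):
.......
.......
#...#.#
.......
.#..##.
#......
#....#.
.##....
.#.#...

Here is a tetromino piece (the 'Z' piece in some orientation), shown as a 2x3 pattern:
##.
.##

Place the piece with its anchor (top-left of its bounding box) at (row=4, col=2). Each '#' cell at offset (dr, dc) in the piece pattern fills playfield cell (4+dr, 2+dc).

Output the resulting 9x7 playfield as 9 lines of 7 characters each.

Fill (4+0,2+0) = (4,2)
Fill (4+0,2+1) = (4,3)
Fill (4+1,2+1) = (5,3)
Fill (4+1,2+2) = (5,4)

Answer: .......
.......
#...#.#
.......
.#####.
#..##..
#....#.
.##....
.#.#...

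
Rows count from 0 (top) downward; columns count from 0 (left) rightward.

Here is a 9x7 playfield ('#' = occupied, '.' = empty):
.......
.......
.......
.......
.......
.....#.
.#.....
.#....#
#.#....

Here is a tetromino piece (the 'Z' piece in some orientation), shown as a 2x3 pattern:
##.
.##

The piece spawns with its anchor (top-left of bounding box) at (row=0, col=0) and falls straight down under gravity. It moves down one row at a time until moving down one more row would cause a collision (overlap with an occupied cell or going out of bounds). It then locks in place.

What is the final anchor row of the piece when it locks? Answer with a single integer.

Answer: 4

Derivation:
Spawn at (row=0, col=0). Try each row:
  row 0: fits
  row 1: fits
  row 2: fits
  row 3: fits
  row 4: fits
  row 5: blocked -> lock at row 4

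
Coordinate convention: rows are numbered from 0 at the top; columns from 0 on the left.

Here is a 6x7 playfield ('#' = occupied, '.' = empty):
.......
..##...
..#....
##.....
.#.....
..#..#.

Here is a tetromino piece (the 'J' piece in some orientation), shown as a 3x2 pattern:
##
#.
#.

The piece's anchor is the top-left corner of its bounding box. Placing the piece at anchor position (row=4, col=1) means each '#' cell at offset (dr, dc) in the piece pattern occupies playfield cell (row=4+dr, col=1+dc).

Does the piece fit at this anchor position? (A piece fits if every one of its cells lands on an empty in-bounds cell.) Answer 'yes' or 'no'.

Answer: no

Derivation:
Check each piece cell at anchor (4, 1):
  offset (0,0) -> (4,1): occupied ('#') -> FAIL
  offset (0,1) -> (4,2): empty -> OK
  offset (1,0) -> (5,1): empty -> OK
  offset (2,0) -> (6,1): out of bounds -> FAIL
All cells valid: no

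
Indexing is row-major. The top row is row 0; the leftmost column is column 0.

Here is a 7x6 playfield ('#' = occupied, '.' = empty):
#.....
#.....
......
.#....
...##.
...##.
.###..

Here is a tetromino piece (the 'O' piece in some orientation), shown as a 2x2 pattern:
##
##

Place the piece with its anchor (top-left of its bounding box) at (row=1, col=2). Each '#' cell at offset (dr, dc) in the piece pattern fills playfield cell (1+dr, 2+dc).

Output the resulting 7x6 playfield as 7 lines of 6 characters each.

Fill (1+0,2+0) = (1,2)
Fill (1+0,2+1) = (1,3)
Fill (1+1,2+0) = (2,2)
Fill (1+1,2+1) = (2,3)

Answer: #.....
#.##..
..##..
.#....
...##.
...##.
.###..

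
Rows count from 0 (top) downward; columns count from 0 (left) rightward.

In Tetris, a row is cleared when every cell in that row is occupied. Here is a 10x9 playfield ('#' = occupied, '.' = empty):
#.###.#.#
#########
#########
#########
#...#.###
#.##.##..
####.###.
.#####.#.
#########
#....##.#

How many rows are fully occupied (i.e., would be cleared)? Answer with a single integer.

Check each row:
  row 0: 3 empty cells -> not full
  row 1: 0 empty cells -> FULL (clear)
  row 2: 0 empty cells -> FULL (clear)
  row 3: 0 empty cells -> FULL (clear)
  row 4: 4 empty cells -> not full
  row 5: 4 empty cells -> not full
  row 6: 2 empty cells -> not full
  row 7: 3 empty cells -> not full
  row 8: 0 empty cells -> FULL (clear)
  row 9: 5 empty cells -> not full
Total rows cleared: 4

Answer: 4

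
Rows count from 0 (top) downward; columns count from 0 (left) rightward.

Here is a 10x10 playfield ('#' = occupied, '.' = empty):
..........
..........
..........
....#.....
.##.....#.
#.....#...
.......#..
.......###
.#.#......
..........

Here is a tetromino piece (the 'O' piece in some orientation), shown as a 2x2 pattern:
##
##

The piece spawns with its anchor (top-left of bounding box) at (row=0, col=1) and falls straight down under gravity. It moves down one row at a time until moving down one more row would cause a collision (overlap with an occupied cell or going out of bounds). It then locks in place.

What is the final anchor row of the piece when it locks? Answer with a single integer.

Answer: 2

Derivation:
Spawn at (row=0, col=1). Try each row:
  row 0: fits
  row 1: fits
  row 2: fits
  row 3: blocked -> lock at row 2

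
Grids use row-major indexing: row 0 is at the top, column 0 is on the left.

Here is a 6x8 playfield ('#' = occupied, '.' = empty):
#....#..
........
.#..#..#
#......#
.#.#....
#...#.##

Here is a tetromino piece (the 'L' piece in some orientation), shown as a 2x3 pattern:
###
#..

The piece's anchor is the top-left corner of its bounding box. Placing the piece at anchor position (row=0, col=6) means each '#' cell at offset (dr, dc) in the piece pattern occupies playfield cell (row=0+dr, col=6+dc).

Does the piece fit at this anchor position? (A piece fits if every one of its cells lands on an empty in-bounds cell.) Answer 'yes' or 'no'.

Check each piece cell at anchor (0, 6):
  offset (0,0) -> (0,6): empty -> OK
  offset (0,1) -> (0,7): empty -> OK
  offset (0,2) -> (0,8): out of bounds -> FAIL
  offset (1,0) -> (1,6): empty -> OK
All cells valid: no

Answer: no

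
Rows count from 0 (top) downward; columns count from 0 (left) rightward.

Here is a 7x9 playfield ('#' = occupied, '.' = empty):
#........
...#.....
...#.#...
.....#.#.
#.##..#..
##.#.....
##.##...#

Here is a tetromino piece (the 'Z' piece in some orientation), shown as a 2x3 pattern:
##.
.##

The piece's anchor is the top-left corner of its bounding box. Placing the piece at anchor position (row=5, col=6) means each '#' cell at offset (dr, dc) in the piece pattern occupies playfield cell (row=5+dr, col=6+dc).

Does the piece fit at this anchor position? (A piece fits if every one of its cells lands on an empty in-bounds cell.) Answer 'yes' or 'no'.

Answer: no

Derivation:
Check each piece cell at anchor (5, 6):
  offset (0,0) -> (5,6): empty -> OK
  offset (0,1) -> (5,7): empty -> OK
  offset (1,1) -> (6,7): empty -> OK
  offset (1,2) -> (6,8): occupied ('#') -> FAIL
All cells valid: no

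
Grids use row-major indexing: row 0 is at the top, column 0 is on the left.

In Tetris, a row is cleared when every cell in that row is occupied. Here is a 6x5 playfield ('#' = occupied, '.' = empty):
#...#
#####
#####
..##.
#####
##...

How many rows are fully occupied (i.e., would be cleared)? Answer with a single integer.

Answer: 3

Derivation:
Check each row:
  row 0: 3 empty cells -> not full
  row 1: 0 empty cells -> FULL (clear)
  row 2: 0 empty cells -> FULL (clear)
  row 3: 3 empty cells -> not full
  row 4: 0 empty cells -> FULL (clear)
  row 5: 3 empty cells -> not full
Total rows cleared: 3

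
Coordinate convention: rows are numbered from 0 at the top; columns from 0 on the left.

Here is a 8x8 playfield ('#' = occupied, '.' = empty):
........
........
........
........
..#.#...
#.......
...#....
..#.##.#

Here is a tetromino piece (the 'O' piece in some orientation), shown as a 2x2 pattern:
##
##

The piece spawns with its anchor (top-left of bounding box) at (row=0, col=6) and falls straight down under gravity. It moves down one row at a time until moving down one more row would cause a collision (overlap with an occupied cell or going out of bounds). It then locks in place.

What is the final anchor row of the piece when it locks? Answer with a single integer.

Answer: 5

Derivation:
Spawn at (row=0, col=6). Try each row:
  row 0: fits
  row 1: fits
  row 2: fits
  row 3: fits
  row 4: fits
  row 5: fits
  row 6: blocked -> lock at row 5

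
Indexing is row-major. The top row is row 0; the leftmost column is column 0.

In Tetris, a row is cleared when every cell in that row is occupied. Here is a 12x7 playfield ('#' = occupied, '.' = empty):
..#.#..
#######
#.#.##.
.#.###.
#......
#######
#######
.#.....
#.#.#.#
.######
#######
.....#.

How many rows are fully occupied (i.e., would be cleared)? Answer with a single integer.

Check each row:
  row 0: 5 empty cells -> not full
  row 1: 0 empty cells -> FULL (clear)
  row 2: 3 empty cells -> not full
  row 3: 3 empty cells -> not full
  row 4: 6 empty cells -> not full
  row 5: 0 empty cells -> FULL (clear)
  row 6: 0 empty cells -> FULL (clear)
  row 7: 6 empty cells -> not full
  row 8: 3 empty cells -> not full
  row 9: 1 empty cell -> not full
  row 10: 0 empty cells -> FULL (clear)
  row 11: 6 empty cells -> not full
Total rows cleared: 4

Answer: 4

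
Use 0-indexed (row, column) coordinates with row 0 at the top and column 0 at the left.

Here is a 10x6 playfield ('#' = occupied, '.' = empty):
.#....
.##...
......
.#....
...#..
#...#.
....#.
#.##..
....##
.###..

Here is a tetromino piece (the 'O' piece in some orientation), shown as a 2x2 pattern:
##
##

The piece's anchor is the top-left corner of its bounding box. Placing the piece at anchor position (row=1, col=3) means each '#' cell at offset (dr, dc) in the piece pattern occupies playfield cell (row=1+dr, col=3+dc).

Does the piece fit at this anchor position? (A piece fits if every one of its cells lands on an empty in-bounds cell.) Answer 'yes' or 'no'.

Answer: yes

Derivation:
Check each piece cell at anchor (1, 3):
  offset (0,0) -> (1,3): empty -> OK
  offset (0,1) -> (1,4): empty -> OK
  offset (1,0) -> (2,3): empty -> OK
  offset (1,1) -> (2,4): empty -> OK
All cells valid: yes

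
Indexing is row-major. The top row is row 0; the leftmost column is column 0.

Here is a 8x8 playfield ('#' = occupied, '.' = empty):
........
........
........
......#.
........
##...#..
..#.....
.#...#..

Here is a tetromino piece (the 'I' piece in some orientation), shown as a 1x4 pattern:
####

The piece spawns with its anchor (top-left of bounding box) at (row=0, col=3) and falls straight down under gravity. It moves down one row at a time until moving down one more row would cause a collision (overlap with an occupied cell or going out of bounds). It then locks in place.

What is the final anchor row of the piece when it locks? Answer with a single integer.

Answer: 2

Derivation:
Spawn at (row=0, col=3). Try each row:
  row 0: fits
  row 1: fits
  row 2: fits
  row 3: blocked -> lock at row 2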